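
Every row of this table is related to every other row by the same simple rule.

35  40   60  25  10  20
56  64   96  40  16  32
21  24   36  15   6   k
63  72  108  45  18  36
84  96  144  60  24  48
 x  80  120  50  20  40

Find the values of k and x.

k = 12, x = 70

Each row is a constant multiple of every other row — this is a multiplication table with the headers hidden.
Row 3 is 6/10 = 3/5 times row 1, so its entry in column 6 is 20 × 3/5 = 12.
Row 6 is 20/10 = 2/1 times row 1, so its entry in column 1 is 35 × 2/1 = 70.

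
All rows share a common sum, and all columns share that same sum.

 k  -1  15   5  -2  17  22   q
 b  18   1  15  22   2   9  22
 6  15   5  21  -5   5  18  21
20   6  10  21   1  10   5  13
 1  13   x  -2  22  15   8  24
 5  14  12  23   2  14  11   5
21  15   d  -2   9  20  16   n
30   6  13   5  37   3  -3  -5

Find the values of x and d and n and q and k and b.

x = 5, d = 25, n = -18, q = 24, k = 6, b = -3

Rows 3 and 4 both sum to 86, so that's the common total.
Row 5 has 1 + 13 − 2 + 22 + 15 + 8 + 24 = 81; the blank must be 86 − 81 = 5.
Column 3 has 15 + 1 + 5 + 10 + 5 + 12 + 13 = 61; the blank must be 86 − 61 = 25.
Row 7 has 21 + 15 + 25 − 2 + 9 + 20 + 16 = 104; the blank must be 86 − 104 = -18.
Column 8 has 22 + 21 + 13 + 24 + 5 − 18 − 5 = 62; the blank must be 86 − 62 = 24.
Row 1 has -1 + 15 + 5 − 2 + 17 + 22 + 24 = 80; the blank must be 86 − 80 = 6.
Row 2 has 18 + 1 + 15 + 22 + 2 + 9 + 22 = 89; the blank must be 86 − 89 = -3.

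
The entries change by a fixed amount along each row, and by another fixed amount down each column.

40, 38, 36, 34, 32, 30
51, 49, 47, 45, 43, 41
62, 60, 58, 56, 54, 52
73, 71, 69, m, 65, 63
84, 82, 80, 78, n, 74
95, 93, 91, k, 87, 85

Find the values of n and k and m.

Along each row the entries change by -2 per step; down each column they change by 11.
Row 5: from 84 at column 1, stepping by -2 to column 5 gives 76.
Row 6: from 95 at column 1, stepping by -2 to column 4 gives 89.
Row 4: from 73 at column 1, stepping by -2 to column 4 gives 67.

n = 76, k = 89, m = 67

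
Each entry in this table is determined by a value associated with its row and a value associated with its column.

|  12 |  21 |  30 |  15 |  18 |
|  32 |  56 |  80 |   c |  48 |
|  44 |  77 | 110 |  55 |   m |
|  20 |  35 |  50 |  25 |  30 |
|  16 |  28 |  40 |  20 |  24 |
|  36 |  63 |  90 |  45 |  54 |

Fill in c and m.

c = 40, m = 66

Each row is a constant multiple of every other row — this is a multiplication table with the headers hidden.
Row 2 is 80/30 = 8/3 times row 1, so its entry in column 4 is 15 × 8/3 = 40.
Row 3 is 110/30 = 11/3 times row 1, so its entry in column 5 is 18 × 11/3 = 66.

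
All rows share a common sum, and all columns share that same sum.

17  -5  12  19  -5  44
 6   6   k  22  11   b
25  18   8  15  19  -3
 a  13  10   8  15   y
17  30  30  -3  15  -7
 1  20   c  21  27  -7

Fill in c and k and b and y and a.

Rows 1 and 3 both sum to 82, so that's the common total.
Column 1 has 17 + 6 + 25 + 17 + 1 = 66; the blank must be 82 − 66 = 16.
Row 4 has 16 + 13 + 10 + 8 + 15 = 62; the blank must be 82 − 62 = 20.
Column 6 has 44 − 3 + 20 − 7 − 7 = 47; the blank must be 82 − 47 = 35.
Row 2 has 6 + 6 + 22 + 11 + 35 = 80; the blank must be 82 − 80 = 2.
Row 6 has 1 + 20 + 21 + 27 − 7 = 62; the blank must be 82 − 62 = 20.

c = 20, k = 2, b = 35, y = 20, a = 16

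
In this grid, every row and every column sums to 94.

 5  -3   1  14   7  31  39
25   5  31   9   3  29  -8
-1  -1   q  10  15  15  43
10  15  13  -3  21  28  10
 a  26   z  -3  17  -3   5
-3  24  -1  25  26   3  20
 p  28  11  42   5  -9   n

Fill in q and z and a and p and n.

q = 13, z = 26, a = 26, p = 32, n = -15

The known cells in row 3 total 81, leaving 94 − 81 = 13 for the blank.
The known cells in column 3 total 68, leaving 94 − 68 = 26 for the blank.
The known cells in row 5 total 68, leaving 94 − 68 = 26 for the blank.
The known cells in column 1 total 62, leaving 94 − 62 = 32 for the blank.
The known cells in row 7 total 109, leaving 94 − 109 = -15 for the blank.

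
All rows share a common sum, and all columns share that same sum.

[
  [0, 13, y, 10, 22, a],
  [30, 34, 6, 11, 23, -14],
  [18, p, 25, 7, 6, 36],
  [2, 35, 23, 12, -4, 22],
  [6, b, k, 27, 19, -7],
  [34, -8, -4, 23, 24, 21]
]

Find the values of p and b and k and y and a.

p = -2, b = 18, k = 27, y = 13, a = 32

Rows 2 and 4 both sum to 90, so that's the common total.
Row 3: 18 + 25 + 7 + 6 + 36 = 92, so its missing entry is 90 − 92 = -2.
Column 6: -14 + 36 + 22 − 7 + 21 = 58, so its missing entry is 90 − 58 = 32.
Row 1: 0 + 13 + 10 + 22 + 32 = 77, so its missing entry is 90 − 77 = 13.
Column 3: 13 + 6 + 25 + 23 − 4 = 63, so its missing entry is 90 − 63 = 27.
Row 5: 6 + 27 + 27 + 19 − 7 = 72, so its missing entry is 90 − 72 = 18.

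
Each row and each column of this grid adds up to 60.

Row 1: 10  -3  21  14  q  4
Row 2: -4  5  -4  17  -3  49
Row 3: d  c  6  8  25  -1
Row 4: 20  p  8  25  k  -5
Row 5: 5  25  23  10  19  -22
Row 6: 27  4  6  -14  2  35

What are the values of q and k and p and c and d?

Row 1: 10 − 3 + 21 + 14 + 4 = 46, so its missing entry is 60 − 46 = 14.
Column 5: 14 − 3 + 25 + 19 + 2 = 57, so its missing entry is 60 − 57 = 3.
Row 4: 20 + 8 + 25 + 3 − 5 = 51, so its missing entry is 60 − 51 = 9.
Column 2: -3 + 5 + 9 + 25 + 4 = 40, so its missing entry is 60 − 40 = 20.
Row 3: 20 + 6 + 8 + 25 − 1 = 58, so its missing entry is 60 − 58 = 2.

q = 14, k = 3, p = 9, c = 20, d = 2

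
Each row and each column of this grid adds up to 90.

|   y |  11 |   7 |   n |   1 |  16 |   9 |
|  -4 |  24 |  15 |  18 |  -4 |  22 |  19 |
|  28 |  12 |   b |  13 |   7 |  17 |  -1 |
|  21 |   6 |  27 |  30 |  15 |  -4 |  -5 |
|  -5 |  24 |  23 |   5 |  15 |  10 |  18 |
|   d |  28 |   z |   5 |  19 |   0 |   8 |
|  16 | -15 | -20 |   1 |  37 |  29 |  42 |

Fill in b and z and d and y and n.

The known cells in column 4 total 72, leaving 90 − 72 = 18 for the blank.
The known cells in row 1 total 62, leaving 90 − 62 = 28 for the blank.
The known cells in column 1 total 84, leaving 90 − 84 = 6 for the blank.
The known cells in row 3 total 76, leaving 90 − 76 = 14 for the blank.
The known cells in row 6 total 66, leaving 90 − 66 = 24 for the blank.

b = 14, z = 24, d = 6, y = 28, n = 18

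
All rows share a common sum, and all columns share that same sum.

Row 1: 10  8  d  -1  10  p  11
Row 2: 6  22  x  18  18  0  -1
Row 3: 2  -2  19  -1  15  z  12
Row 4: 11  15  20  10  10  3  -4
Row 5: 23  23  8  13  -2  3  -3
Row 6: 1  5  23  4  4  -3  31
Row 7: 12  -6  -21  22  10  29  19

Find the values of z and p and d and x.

z = 20, p = 13, d = 14, x = 2

Rows 4 and 5 both sum to 65, so that's the common total.
Row 2 has 6 + 22 + 18 + 18 + 0 − 1 = 63; the blank must be 65 − 63 = 2.
Column 3 has 2 + 19 + 20 + 8 + 23 − 21 = 51; the blank must be 65 − 51 = 14.
Row 3 has 2 − 2 + 19 − 1 + 15 + 12 = 45; the blank must be 65 − 45 = 20.
Row 1 has 10 + 8 + 14 − 1 + 10 + 11 = 52; the blank must be 65 − 52 = 13.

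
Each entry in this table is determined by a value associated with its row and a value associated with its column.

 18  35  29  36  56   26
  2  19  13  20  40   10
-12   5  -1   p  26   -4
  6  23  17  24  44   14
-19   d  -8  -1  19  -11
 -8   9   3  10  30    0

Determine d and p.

The difference between any two rows is the same in every column — this is an addition table with the headers hidden.
Row 5 minus row 1 is 19 − 56 = -37, so its entry in column 2 is 35 + (-37) = -2.
Row 3 minus row 1 is 26 − 56 = -30, so its entry in column 4 is 36 + (-30) = 6.

d = -2, p = 6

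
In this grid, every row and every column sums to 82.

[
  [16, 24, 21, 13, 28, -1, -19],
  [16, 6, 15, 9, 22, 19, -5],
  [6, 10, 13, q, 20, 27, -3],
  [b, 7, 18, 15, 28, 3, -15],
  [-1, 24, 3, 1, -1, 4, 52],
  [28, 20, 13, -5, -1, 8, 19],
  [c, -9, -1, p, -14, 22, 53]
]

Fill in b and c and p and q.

b = 26, c = -9, p = 40, q = 9

The known cells in row 3 total 73, leaving 82 − 73 = 9 for the blank.
The known cells in column 4 total 42, leaving 82 − 42 = 40 for the blank.
The known cells in row 7 total 91, leaving 82 − 91 = -9 for the blank.
The known cells in row 4 total 56, leaving 82 − 56 = 26 for the blank.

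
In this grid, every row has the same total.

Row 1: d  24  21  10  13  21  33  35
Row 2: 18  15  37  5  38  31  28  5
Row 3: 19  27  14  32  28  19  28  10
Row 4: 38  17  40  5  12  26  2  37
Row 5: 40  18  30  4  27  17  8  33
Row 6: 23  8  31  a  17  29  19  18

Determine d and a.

Row 2 sums to 177 and so does row 3; that's the common total.
In row 1 the known cells total 157, leaving 177 − 157 = 20.
In row 6 the known cells total 145, leaving 177 − 145 = 32.

d = 20, a = 32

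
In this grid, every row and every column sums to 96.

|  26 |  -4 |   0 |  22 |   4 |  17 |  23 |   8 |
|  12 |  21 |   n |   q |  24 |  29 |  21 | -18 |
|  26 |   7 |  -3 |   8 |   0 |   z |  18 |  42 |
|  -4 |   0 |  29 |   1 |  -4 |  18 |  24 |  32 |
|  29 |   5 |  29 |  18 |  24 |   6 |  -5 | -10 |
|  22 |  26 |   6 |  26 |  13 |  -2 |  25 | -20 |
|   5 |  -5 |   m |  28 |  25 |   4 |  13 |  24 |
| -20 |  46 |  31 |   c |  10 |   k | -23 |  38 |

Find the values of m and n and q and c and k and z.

Row 7 has 5 − 5 + 28 + 25 + 4 + 13 + 24 = 94; the blank must be 96 − 94 = 2.
Column 3 has 0 − 3 + 29 + 29 + 6 + 2 + 31 = 94; the blank must be 96 − 94 = 2.
Row 3 has 26 + 7 − 3 + 8 + 0 + 18 + 42 = 98; the blank must be 96 − 98 = -2.
Column 6 has 17 + 29 − 2 + 18 + 6 − 2 + 4 = 70; the blank must be 96 − 70 = 26.
Row 8 has -20 + 46 + 31 + 10 + 26 − 23 + 38 = 108; the blank must be 96 − 108 = -12.
Row 2 has 12 + 21 + 2 + 24 + 29 + 21 − 18 = 91; the blank must be 96 − 91 = 5.

m = 2, n = 2, q = 5, c = -12, k = 26, z = -2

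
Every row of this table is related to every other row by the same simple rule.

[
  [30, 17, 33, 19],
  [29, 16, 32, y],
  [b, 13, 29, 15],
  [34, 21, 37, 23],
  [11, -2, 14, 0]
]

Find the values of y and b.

The difference between any two rows is the same in every column — this is an addition table with the headers hidden.
Row 2 minus row 1 is 32 − 33 = -1, so its entry in column 4 is 19 + (-1) = 18.
Row 3 minus row 1 is 29 − 33 = -4, so its entry in column 1 is 30 + (-4) = 26.

y = 18, b = 26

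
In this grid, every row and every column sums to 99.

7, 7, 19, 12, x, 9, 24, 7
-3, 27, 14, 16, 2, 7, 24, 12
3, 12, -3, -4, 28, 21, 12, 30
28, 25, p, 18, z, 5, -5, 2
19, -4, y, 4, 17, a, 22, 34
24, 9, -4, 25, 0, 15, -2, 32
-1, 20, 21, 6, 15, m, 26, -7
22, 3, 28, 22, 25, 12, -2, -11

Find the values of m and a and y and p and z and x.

Row 1 has 7 + 7 + 19 + 12 + 9 + 24 + 7 = 85; the blank must be 99 − 85 = 14.
Column 5 has 14 + 2 + 28 + 17 + 0 + 15 + 25 = 101; the blank must be 99 − 101 = -2.
Row 7 has -1 + 20 + 21 + 6 + 15 + 26 − 7 = 80; the blank must be 99 − 80 = 19.
Column 6 has 9 + 7 + 21 + 5 + 15 + 19 + 12 = 88; the blank must be 99 − 88 = 11.
Row 5 has 19 − 4 + 4 + 17 + 11 + 22 + 34 = 103; the blank must be 99 − 103 = -4.
Row 4 has 28 + 25 + 18 − 2 + 5 − 5 + 2 = 71; the blank must be 99 − 71 = 28.

m = 19, a = 11, y = -4, p = 28, z = -2, x = 14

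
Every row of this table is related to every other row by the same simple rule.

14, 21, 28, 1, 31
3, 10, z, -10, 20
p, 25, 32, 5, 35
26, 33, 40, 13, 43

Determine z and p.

The difference between any two rows is the same in every column — this is an addition table with the headers hidden.
Row 2 minus row 1 is -10 − 1 = -11, so its entry in column 3 is 28 + (-11) = 17.
Row 3 minus row 1 is 5 − 1 = 4, so its entry in column 1 is 14 + 4 = 18.

z = 17, p = 18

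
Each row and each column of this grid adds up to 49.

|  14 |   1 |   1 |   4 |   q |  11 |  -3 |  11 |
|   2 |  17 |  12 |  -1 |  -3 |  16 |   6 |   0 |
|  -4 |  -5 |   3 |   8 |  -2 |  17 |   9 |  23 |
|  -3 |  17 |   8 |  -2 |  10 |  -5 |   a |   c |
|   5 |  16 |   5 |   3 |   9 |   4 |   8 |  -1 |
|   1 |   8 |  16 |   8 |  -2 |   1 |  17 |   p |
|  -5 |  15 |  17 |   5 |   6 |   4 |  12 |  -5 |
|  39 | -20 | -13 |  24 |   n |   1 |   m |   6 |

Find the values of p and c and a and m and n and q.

Row 1: 14 + 1 + 1 + 4 + 11 − 3 + 11 = 39, so its missing entry is 49 − 39 = 10.
Column 5: 10 − 3 − 2 + 10 + 9 − 2 + 6 = 28, so its missing entry is 49 − 28 = 21.
Row 6: 1 + 8 + 16 + 8 − 2 + 1 + 17 = 49, so its missing entry is 49 − 49 = 0.
Column 8: 11 + 0 + 23 − 1 + 0 − 5 + 6 = 34, so its missing entry is 49 − 34 = 15.
Row 8: 39 − 20 − 13 + 24 + 21 + 1 + 6 = 58, so its missing entry is 49 − 58 = -9.
Row 4: -3 + 17 + 8 − 2 + 10 − 5 + 15 = 40, so its missing entry is 49 − 40 = 9.

p = 0, c = 15, a = 9, m = -9, n = 21, q = 10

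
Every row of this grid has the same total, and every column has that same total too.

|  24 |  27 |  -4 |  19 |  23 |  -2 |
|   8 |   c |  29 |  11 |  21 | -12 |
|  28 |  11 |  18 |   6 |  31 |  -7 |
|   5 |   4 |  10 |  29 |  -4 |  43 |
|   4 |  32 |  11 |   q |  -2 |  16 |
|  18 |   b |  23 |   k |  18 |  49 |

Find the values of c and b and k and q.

c = 30, b = -17, k = -4, q = 26

Rows 1 and 3 both sum to 87, so that's the common total.
Row 2: 8 + 29 + 11 + 21 − 12 = 57, so its missing entry is 87 − 57 = 30.
Column 2: 27 + 30 + 11 + 4 + 32 = 104, so its missing entry is 87 − 104 = -17.
Row 6: 18 − 17 + 23 + 18 + 49 = 91, so its missing entry is 87 − 91 = -4.
Row 5: 4 + 32 + 11 − 2 + 16 = 61, so its missing entry is 87 − 61 = 26.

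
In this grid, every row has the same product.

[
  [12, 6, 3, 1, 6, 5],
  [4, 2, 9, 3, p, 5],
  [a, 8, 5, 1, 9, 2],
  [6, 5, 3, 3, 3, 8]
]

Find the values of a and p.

Rows 1 and 4 each multiply to 6480, so every row has product 6480.
Row 3: 8×5×1×9×2 = 720, so the missing entry is 6480 ÷ 720 = 9.
Row 2: 4×2×9×3×5 = 1080, so the missing entry is 6480 ÷ 1080 = 6.

a = 9, p = 6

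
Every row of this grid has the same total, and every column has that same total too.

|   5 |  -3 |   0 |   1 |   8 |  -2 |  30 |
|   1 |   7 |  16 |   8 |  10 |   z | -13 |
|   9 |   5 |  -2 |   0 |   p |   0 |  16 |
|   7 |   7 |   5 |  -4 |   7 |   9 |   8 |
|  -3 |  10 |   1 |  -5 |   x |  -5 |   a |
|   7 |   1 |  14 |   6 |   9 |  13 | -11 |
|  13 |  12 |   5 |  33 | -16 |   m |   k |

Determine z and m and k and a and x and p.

z = 10, m = 14, k = -22, a = 31, x = 10, p = 11

Rows 1 and 4 both sum to 39, so that's the common total.
Row 3: 9 + 5 − 2 + 0 + 0 + 16 = 28, so its missing entry is 39 − 28 = 11.
Column 5: 8 + 10 + 11 + 7 + 9 − 16 = 29, so its missing entry is 39 − 29 = 10.
Row 2: 1 + 7 + 16 + 8 + 10 − 13 = 29, so its missing entry is 39 − 29 = 10.
Column 6: -2 + 10 + 0 + 9 − 5 + 13 = 25, so its missing entry is 39 − 25 = 14.
Row 5: -3 + 10 + 1 − 5 + 10 − 5 = 8, so its missing entry is 39 − 8 = 31.
Row 7: 13 + 12 + 5 + 33 − 16 + 14 = 61, so its missing entry is 39 − 61 = -22.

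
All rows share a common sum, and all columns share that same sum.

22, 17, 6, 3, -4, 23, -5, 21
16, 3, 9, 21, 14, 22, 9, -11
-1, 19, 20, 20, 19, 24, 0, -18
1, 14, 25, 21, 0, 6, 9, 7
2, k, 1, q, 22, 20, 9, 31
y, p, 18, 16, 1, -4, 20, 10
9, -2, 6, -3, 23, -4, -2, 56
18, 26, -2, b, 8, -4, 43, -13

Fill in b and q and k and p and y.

b = 7, q = -2, k = 0, p = 6, y = 16

Rows 1 and 2 both sum to 83, so that's the common total.
Row 8 has 18 + 26 − 2 + 8 − 4 + 43 − 13 = 76; the blank must be 83 − 76 = 7.
Column 4 has 3 + 21 + 20 + 21 + 16 − 3 + 7 = 85; the blank must be 83 − 85 = -2.
Column 1 has 22 + 16 − 1 + 1 + 2 + 9 + 18 = 67; the blank must be 83 − 67 = 16.
Row 6 has 16 + 18 + 16 + 1 − 4 + 20 + 10 = 77; the blank must be 83 − 77 = 6.
Row 5 has 2 + 1 − 2 + 22 + 20 + 9 + 31 = 83; the blank must be 83 − 83 = 0.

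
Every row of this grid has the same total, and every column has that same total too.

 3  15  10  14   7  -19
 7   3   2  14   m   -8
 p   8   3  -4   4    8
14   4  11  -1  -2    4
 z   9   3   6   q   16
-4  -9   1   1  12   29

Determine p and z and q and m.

p = 11, z = -1, q = -3, m = 12

Rows 1 and 4 both sum to 30, so that's the common total.
Row 3: 8 + 3 − 4 + 4 + 8 = 19, so its missing entry is 30 − 19 = 11.
Column 1: 3 + 7 + 11 + 14 − 4 = 31, so its missing entry is 30 − 31 = -1.
Row 5: -1 + 9 + 3 + 6 + 16 = 33, so its missing entry is 30 − 33 = -3.
Row 2: 7 + 3 + 2 + 14 − 8 = 18, so its missing entry is 30 − 18 = 12.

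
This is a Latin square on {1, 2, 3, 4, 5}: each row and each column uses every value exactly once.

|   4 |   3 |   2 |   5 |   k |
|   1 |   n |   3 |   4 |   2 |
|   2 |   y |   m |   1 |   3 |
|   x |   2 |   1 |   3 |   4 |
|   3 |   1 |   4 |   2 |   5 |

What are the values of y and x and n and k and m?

y = 4, x = 5, n = 5, k = 1, m = 5

For row 1, column 5: row 1 already has {2, 3, 4, 5}; that leaves 1.
For row 2, column 2: row 2 already has {1, 2, 3, 4}; that leaves 5.
Cell (3,2): column 2 already has {1, 2, 3, 5} → 4.
For row 4, column 1: row 4 already has {1, 2, 3, 4}; that leaves 5.
For row 3, column 3: row 3 already has {1, 2, 3, 4}; that leaves 5.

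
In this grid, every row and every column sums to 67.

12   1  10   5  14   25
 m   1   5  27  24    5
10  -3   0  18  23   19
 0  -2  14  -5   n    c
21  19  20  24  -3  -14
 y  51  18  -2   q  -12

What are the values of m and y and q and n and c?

m = 5, y = 19, q = -7, n = 16, c = 44

The known cells in row 2 total 62, leaving 67 − 62 = 5 for the blank.
The known cells in column 1 total 48, leaving 67 − 48 = 19 for the blank.
The known cells in row 6 total 74, leaving 67 − 74 = -7 for the blank.
The known cells in column 5 total 51, leaving 67 − 51 = 16 for the blank.
The known cells in row 4 total 23, leaving 67 − 23 = 44 for the blank.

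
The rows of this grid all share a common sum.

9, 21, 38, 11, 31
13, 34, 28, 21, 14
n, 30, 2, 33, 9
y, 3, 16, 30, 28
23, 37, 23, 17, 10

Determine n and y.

n = 36, y = 33

The complete rows each total 110.
Row 3 is missing 110 − 74 = 36 (since 30 + 2 + 33 + 9 = 74).
Row 4 is missing 110 − 77 = 33 (since 3 + 16 + 30 + 28 = 77).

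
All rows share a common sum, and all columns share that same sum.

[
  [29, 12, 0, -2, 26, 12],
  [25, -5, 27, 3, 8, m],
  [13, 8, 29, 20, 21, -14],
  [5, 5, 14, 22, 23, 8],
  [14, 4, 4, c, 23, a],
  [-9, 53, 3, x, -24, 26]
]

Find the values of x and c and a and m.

Rows 1 and 3 both sum to 77, so that's the common total.
Row 6 has -9 + 53 + 3 − 24 + 26 = 49; the blank must be 77 − 49 = 28.
Row 2 has 25 − 5 + 27 + 3 + 8 = 58; the blank must be 77 − 58 = 19.
Column 6 has 12 + 19 − 14 + 8 + 26 = 51; the blank must be 77 − 51 = 26.
Row 5 has 14 + 4 + 4 + 23 + 26 = 71; the blank must be 77 − 71 = 6.

x = 28, c = 6, a = 26, m = 19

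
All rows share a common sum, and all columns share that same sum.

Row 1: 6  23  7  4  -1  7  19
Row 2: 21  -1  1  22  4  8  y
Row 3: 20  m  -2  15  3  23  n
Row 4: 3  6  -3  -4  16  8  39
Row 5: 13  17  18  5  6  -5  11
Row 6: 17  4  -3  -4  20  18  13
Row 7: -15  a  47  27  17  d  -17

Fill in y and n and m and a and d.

Rows 1 and 4 both sum to 65, so that's the common total.
Column 6 has 7 + 8 + 23 + 8 − 5 + 18 = 59; the blank must be 65 − 59 = 6.
Row 7 has -15 + 47 + 27 + 17 + 6 − 17 = 65; the blank must be 65 − 65 = 0.
Column 2 has 23 − 1 + 6 + 17 + 4 + 0 = 49; the blank must be 65 − 49 = 16.
Row 3 has 20 + 16 − 2 + 15 + 3 + 23 = 75; the blank must be 65 − 75 = -10.
Row 2 has 21 − 1 + 1 + 22 + 4 + 8 = 55; the blank must be 65 − 55 = 10.

y = 10, n = -10, m = 16, a = 0, d = 6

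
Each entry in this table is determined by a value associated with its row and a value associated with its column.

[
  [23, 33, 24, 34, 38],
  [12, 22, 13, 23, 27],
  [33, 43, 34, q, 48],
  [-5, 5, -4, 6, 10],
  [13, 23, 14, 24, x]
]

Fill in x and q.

x = 28, q = 44

The difference between any two rows is the same in every column — this is an addition table with the headers hidden.
Row 5 minus row 1 is 13 − 23 = -10, so its entry in column 5 is 38 + (-10) = 28.
Row 3 minus row 1 is 33 − 23 = 10, so its entry in column 4 is 34 + 10 = 44.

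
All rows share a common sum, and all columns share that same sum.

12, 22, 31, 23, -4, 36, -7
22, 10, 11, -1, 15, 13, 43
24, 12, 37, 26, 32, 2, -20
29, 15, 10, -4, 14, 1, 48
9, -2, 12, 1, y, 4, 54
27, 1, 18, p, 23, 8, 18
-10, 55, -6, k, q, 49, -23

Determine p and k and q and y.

Rows 1 and 2 both sum to 113, so that's the common total.
Row 6 has 27 + 1 + 18 + 23 + 8 + 18 = 95; the blank must be 113 − 95 = 18.
Column 4 has 23 − 1 + 26 − 4 + 1 + 18 = 63; the blank must be 113 − 63 = 50.
Row 7 has -10 + 55 − 6 + 50 + 49 − 23 = 115; the blank must be 113 − 115 = -2.
Row 5 has 9 − 2 + 12 + 1 + 4 + 54 = 78; the blank must be 113 − 78 = 35.

p = 18, k = 50, q = -2, y = 35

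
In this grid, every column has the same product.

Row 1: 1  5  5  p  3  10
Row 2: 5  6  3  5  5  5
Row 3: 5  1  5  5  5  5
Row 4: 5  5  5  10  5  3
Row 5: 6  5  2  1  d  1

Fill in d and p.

d = 2, p = 3

Columns 2 and 6 each multiply to 750, so every column has product 750.
Column 5: 3×5×5×5 = 375, so the missing entry is 750 ÷ 375 = 2.
Column 4: 5×5×10×1 = 250, so the missing entry is 750 ÷ 250 = 3.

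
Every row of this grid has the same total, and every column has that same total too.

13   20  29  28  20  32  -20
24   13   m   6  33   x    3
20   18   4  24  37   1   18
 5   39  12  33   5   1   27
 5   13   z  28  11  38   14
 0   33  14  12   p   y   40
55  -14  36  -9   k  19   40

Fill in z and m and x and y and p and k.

Rows 1 and 3 both sum to 122, so that's the common total.
Row 7: 55 − 14 + 36 − 9 + 19 + 40 = 127, so its missing entry is 122 − 127 = -5.
Column 5: 20 + 33 + 37 + 5 + 11 − 5 = 101, so its missing entry is 122 − 101 = 21.
Row 6: 0 + 33 + 14 + 12 + 21 + 40 = 120, so its missing entry is 122 − 120 = 2.
Column 6: 32 + 1 + 1 + 38 + 2 + 19 = 93, so its missing entry is 122 − 93 = 29.
Row 2: 24 + 13 + 6 + 33 + 29 + 3 = 108, so its missing entry is 122 − 108 = 14.
Row 5: 5 + 13 + 28 + 11 + 38 + 14 = 109, so its missing entry is 122 − 109 = 13.

z = 13, m = 14, x = 29, y = 2, p = 21, k = -5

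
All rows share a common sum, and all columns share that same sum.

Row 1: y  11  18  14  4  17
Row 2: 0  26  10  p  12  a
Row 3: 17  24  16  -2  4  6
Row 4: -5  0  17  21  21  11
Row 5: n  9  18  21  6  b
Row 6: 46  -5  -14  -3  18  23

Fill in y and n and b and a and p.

y = 1, n = 6, b = 5, a = 3, p = 14

Rows 3 and 4 both sum to 65, so that's the common total.
Row 1 has 11 + 18 + 14 + 4 + 17 = 64; the blank must be 65 − 64 = 1.
Column 1 has 1 + 0 + 17 − 5 + 46 = 59; the blank must be 65 − 59 = 6.
Row 5 has 6 + 9 + 18 + 21 + 6 = 60; the blank must be 65 − 60 = 5.
Column 6 has 17 + 6 + 11 + 5 + 23 = 62; the blank must be 65 − 62 = 3.
Row 2 has 0 + 26 + 10 + 12 + 3 = 51; the blank must be 65 − 51 = 14.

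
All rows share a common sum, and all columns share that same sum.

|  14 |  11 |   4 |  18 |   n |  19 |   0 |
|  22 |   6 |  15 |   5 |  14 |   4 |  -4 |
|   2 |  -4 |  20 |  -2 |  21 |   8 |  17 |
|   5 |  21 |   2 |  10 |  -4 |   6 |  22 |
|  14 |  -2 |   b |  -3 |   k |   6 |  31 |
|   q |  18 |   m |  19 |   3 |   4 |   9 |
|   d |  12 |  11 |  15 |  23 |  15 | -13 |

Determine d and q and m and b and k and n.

Rows 2 and 3 both sum to 62, so that's the common total.
Row 1: 14 + 11 + 4 + 18 + 19 + 0 = 66, so its missing entry is 62 − 66 = -4.
Column 5: -4 + 14 + 21 − 4 + 3 + 23 = 53, so its missing entry is 62 − 53 = 9.
Row 5: 14 − 2 − 3 + 9 + 6 + 31 = 55, so its missing entry is 62 − 55 = 7.
Row 7: 12 + 11 + 15 + 23 + 15 − 13 = 63, so its missing entry is 62 − 63 = -1.
Column 1: 14 + 22 + 2 + 5 + 14 − 1 = 56, so its missing entry is 62 − 56 = 6.
Row 6: 6 + 18 + 19 + 3 + 4 + 9 = 59, so its missing entry is 62 − 59 = 3.

d = -1, q = 6, m = 3, b = 7, k = 9, n = -4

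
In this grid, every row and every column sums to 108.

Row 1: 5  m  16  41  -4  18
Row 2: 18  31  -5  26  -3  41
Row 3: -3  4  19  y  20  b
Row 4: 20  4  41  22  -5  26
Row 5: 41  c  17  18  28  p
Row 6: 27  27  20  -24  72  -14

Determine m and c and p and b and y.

m = 32, c = 10, p = -6, b = 43, y = 25

Row 1 has 5 + 16 + 41 − 4 + 18 = 76; the blank must be 108 − 76 = 32.
Column 4 has 41 + 26 + 22 + 18 − 24 = 83; the blank must be 108 − 83 = 25.
Row 3 has -3 + 4 + 19 + 25 + 20 = 65; the blank must be 108 − 65 = 43.
Column 6 has 18 + 41 + 43 + 26 − 14 = 114; the blank must be 108 − 114 = -6.
Row 5 has 41 + 17 + 18 + 28 − 6 = 98; the blank must be 108 − 98 = 10.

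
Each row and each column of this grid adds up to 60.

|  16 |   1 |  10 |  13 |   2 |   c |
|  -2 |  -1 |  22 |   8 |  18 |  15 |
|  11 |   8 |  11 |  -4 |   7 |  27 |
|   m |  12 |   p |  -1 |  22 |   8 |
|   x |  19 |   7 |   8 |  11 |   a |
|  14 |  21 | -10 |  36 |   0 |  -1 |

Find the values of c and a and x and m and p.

c = 18, a = -7, x = 22, m = -1, p = 20

Row 1 has 16 + 1 + 10 + 13 + 2 = 42; the blank must be 60 − 42 = 18.
Column 6 has 18 + 15 + 27 + 8 − 1 = 67; the blank must be 60 − 67 = -7.
Row 5 has 19 + 7 + 8 + 11 − 7 = 38; the blank must be 60 − 38 = 22.
Column 1 has 16 − 2 + 11 + 22 + 14 = 61; the blank must be 60 − 61 = -1.
Row 4 has -1 + 12 − 1 + 22 + 8 = 40; the blank must be 60 − 40 = 20.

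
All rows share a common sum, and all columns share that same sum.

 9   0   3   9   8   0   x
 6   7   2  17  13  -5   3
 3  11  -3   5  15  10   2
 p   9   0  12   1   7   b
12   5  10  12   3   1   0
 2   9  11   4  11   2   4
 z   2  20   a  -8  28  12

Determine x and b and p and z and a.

x = 14, b = 8, p = 6, z = 5, a = -16

Rows 2 and 3 both sum to 43, so that's the common total.
The known cells in row 1 total 29, leaving 43 − 29 = 14 for the blank.
The known cells in column 7 total 35, leaving 43 − 35 = 8 for the blank.
The known cells in row 4 total 37, leaving 43 − 37 = 6 for the blank.
The known cells in column 1 total 38, leaving 43 − 38 = 5 for the blank.
The known cells in row 7 total 59, leaving 43 − 59 = -16 for the blank.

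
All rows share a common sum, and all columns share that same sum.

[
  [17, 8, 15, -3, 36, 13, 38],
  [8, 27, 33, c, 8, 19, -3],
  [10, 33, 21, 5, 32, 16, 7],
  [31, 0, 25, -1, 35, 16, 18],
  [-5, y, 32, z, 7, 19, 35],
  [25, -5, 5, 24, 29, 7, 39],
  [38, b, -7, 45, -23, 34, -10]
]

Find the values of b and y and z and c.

b = 47, y = 14, z = 22, c = 32

Rows 1 and 3 both sum to 124, so that's the common total.
Row 2 has 8 + 27 + 33 + 8 + 19 − 3 = 92; the blank must be 124 − 92 = 32.
Row 7 has 38 − 7 + 45 − 23 + 34 − 10 = 77; the blank must be 124 − 77 = 47.
Column 2 has 8 + 27 + 33 + 0 − 5 + 47 = 110; the blank must be 124 − 110 = 14.
Row 5 has -5 + 14 + 32 + 7 + 19 + 35 = 102; the blank must be 124 − 102 = 22.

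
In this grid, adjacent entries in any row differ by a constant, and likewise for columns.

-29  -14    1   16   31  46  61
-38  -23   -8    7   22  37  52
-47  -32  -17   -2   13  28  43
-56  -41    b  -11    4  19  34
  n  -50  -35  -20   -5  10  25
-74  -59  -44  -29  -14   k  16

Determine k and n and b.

Along each row the entries change by 15 per step; down each column they change by -9.
Row 6: from -74 at column 1, stepping by 15 to column 6 gives 1.
Row 5: from -50 at column 2, stepping by 15 to column 1 gives -65.
Row 4: from -56 at column 1, stepping by 15 to column 3 gives -26.

k = 1, n = -65, b = -26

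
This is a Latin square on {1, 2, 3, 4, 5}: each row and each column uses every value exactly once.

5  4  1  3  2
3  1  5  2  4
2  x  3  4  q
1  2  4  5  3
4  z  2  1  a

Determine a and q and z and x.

Cell (5,5): row 5 is missing {3, 5} and column 5 is missing {1, 5} → 5.
For row 3, column 5: column 5 already has {2, 3, 4, 5}; that leaves 1.
Cell (5,2): row 5 already has {1, 2, 4, 5} → 3.
Cell (3,2): row 3 already has {1, 2, 3, 4} → 5.

a = 5, q = 1, z = 3, x = 5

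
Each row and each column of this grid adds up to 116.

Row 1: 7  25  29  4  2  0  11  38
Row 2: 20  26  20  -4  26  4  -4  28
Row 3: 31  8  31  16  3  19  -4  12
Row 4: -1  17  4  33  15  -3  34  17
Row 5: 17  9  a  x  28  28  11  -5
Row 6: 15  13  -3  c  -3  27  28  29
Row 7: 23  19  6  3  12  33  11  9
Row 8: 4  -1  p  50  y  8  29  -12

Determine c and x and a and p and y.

Column 5: 2 + 26 + 3 + 15 + 28 − 3 + 12 = 83, so its missing entry is 116 − 83 = 33.
Row 8: 4 − 1 + 50 + 33 + 8 + 29 − 12 = 111, so its missing entry is 116 − 111 = 5.
Column 3: 29 + 20 + 31 + 4 − 3 + 6 + 5 = 92, so its missing entry is 116 − 92 = 24.
Row 5: 17 + 9 + 24 + 28 + 28 + 11 − 5 = 112, so its missing entry is 116 − 112 = 4.
Row 6: 15 + 13 − 3 − 3 + 27 + 28 + 29 = 106, so its missing entry is 116 − 106 = 10.

c = 10, x = 4, a = 24, p = 5, y = 33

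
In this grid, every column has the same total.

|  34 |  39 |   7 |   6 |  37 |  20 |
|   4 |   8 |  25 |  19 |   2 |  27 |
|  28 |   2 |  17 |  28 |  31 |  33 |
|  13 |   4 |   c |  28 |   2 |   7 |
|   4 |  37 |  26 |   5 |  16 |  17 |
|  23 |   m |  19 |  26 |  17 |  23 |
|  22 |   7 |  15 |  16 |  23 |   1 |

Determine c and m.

Column 1 sums to 128 and so does column 5; that's the common total.
In column 3 the known cells total 109, leaving 128 − 109 = 19.
In column 2 the known cells total 97, leaving 128 − 97 = 31.

c = 19, m = 31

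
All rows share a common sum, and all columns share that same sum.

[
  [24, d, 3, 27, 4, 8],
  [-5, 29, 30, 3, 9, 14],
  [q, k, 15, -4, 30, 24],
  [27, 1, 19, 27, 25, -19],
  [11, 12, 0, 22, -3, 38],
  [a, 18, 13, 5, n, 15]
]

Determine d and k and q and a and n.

Rows 2 and 4 both sum to 80, so that's the common total.
Row 1: 24 + 3 + 27 + 4 + 8 = 66, so its missing entry is 80 − 66 = 14.
Column 2: 14 + 29 + 1 + 12 + 18 = 74, so its missing entry is 80 − 74 = 6.
Column 5: 4 + 9 + 30 + 25 − 3 = 65, so its missing entry is 80 − 65 = 15.
Row 3: 6 + 15 − 4 + 30 + 24 = 71, so its missing entry is 80 − 71 = 9.
Row 6: 18 + 13 + 5 + 15 + 15 = 66, so its missing entry is 80 − 66 = 14.

d = 14, k = 6, q = 9, a = 14, n = 15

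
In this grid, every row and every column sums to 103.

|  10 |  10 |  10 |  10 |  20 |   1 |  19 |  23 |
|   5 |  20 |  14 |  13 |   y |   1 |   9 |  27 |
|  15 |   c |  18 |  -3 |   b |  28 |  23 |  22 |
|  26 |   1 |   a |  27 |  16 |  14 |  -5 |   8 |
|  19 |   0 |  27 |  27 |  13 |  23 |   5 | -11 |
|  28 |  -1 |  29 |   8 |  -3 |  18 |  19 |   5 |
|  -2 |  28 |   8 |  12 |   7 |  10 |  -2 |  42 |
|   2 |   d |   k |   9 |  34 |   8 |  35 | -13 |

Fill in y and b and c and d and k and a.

Row 2 has 5 + 20 + 14 + 13 + 1 + 9 + 27 = 89; the blank must be 103 − 89 = 14.
Column 5 has 20 + 14 + 16 + 13 − 3 + 7 + 34 = 101; the blank must be 103 − 101 = 2.
Row 3 has 15 + 18 − 3 + 2 + 28 + 23 + 22 = 105; the blank must be 103 − 105 = -2.
Column 2 has 10 + 20 − 2 + 1 + 0 − 1 + 28 = 56; the blank must be 103 − 56 = 47.
Row 8 has 2 + 47 + 9 + 34 + 8 + 35 − 13 = 122; the blank must be 103 − 122 = -19.
Row 4 has 26 + 1 + 27 + 16 + 14 − 5 + 8 = 87; the blank must be 103 − 87 = 16.

y = 14, b = 2, c = -2, d = 47, k = -19, a = 16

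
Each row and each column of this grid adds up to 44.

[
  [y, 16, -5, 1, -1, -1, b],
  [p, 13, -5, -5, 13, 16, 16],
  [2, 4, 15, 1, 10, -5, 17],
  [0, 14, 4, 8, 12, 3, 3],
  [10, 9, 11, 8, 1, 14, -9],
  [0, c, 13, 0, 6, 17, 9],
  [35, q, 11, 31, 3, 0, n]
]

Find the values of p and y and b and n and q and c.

p = -4, y = 1, b = 33, n = -25, q = -11, c = -1

The known cells in row 6 total 45, leaving 44 − 45 = -1 for the blank.
The known cells in column 2 total 55, leaving 44 − 55 = -11 for the blank.
The known cells in row 7 total 69, leaving 44 − 69 = -25 for the blank.
The known cells in column 7 total 11, leaving 44 − 11 = 33 for the blank.
The known cells in row 1 total 43, leaving 44 − 43 = 1 for the blank.
The known cells in row 2 total 48, leaving 44 − 48 = -4 for the blank.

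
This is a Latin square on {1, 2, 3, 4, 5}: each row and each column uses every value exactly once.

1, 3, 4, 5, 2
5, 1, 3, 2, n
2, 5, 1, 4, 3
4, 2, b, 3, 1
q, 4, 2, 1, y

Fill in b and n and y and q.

Cell (4,3): row 4 already has {1, 2, 3, 4} → 5.
Cell (5,1): column 1 already has {1, 2, 4, 5} → 3.
Cell (5,5): row 5 already has {1, 2, 3, 4} → 5.
At (row 2, col 5): row 2 already has {1, 2, 3, 5}, so the value is 4.

b = 5, n = 4, y = 5, q = 3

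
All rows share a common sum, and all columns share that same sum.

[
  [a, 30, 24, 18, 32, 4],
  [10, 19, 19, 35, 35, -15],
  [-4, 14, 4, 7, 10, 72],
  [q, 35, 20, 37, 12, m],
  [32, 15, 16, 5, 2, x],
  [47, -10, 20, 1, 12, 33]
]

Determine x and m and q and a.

x = 33, m = -24, q = 23, a = -5

Rows 2 and 3 both sum to 103, so that's the common total.
The known cells in row 1 total 108, leaving 103 − 108 = -5 for the blank.
The known cells in row 5 total 70, leaving 103 − 70 = 33 for the blank.
The known cells in column 6 total 127, leaving 103 − 127 = -24 for the blank.
The known cells in row 4 total 80, leaving 103 − 80 = 23 for the blank.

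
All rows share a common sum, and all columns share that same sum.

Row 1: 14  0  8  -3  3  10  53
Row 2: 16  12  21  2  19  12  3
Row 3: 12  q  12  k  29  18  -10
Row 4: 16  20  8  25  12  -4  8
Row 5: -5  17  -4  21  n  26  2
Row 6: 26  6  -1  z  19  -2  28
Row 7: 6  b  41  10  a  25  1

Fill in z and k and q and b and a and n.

z = 9, k = 21, q = 3, b = 27, a = -25, n = 28

Rows 1 and 2 both sum to 85, so that's the common total.
The known cells in row 5 total 57, leaving 85 − 57 = 28 for the blank.
The known cells in column 5 total 110, leaving 85 − 110 = -25 for the blank.
The known cells in row 7 total 58, leaving 85 − 58 = 27 for the blank.
The known cells in column 2 total 82, leaving 85 − 82 = 3 for the blank.
The known cells in row 3 total 64, leaving 85 − 64 = 21 for the blank.
The known cells in row 6 total 76, leaving 85 − 76 = 9 for the blank.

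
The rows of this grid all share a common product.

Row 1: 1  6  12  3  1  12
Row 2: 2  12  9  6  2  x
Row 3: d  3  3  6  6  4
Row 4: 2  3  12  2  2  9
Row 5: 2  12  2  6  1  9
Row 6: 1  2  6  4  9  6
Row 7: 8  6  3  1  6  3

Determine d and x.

Rows 4 and 6 each multiply to 2592, so every row has product 2592.
Row 3: 3×3×6×6×4 = 1296, so the missing entry is 2592 ÷ 1296 = 2.
Row 2: 2×12×9×6×2 = 2592, so the missing entry is 2592 ÷ 2592 = 1.

d = 2, x = 1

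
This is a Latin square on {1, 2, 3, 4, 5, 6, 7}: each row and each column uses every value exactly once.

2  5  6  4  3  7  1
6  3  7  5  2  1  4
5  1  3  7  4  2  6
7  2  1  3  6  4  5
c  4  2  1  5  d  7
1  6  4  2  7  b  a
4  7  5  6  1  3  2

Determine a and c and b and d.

For row 5, column 1: column 1 already has {1, 2, 4, 5, 6, 7}; that leaves 3.
At (row 5, col 6): row 5 already has {1, 2, 3, 4, 5, 7}, so the value is 6.
At (row 6, col 6): column 6 already has {1, 2, 3, 4, 6, 7}, so the value is 5.
For row 6, column 7: row 6 already has {1, 2, 4, 5, 6, 7}; that leaves 3.

a = 3, c = 3, b = 5, d = 6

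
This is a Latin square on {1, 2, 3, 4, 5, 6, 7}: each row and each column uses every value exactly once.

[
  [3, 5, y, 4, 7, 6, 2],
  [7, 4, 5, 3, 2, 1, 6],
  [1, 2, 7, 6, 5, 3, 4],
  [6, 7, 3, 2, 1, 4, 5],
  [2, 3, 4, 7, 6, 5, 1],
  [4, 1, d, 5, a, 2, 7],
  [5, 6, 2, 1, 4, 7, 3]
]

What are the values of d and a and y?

d = 6, a = 3, y = 1

At (row 1, col 3): row 1 already has {2, 3, 4, 5, 6, 7}, so the value is 1.
For row 6, column 5: column 5 already has {1, 2, 4, 5, 6, 7}; that leaves 3.
At (row 6, col 3): row 6 already has {1, 2, 3, 4, 5, 7}, so the value is 6.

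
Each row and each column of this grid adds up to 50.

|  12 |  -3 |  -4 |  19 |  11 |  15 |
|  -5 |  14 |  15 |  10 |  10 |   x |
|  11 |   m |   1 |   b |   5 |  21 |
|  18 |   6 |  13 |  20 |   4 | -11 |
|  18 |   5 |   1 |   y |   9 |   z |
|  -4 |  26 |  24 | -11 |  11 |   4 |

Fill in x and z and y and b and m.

x = 6, z = 15, y = 2, b = 10, m = 2

The known cells in column 2 total 48, leaving 50 − 48 = 2 for the blank.
The known cells in row 2 total 44, leaving 50 − 44 = 6 for the blank.
The known cells in row 3 total 40, leaving 50 − 40 = 10 for the blank.
The known cells in column 4 total 48, leaving 50 − 48 = 2 for the blank.
The known cells in row 5 total 35, leaving 50 − 35 = 15 for the blank.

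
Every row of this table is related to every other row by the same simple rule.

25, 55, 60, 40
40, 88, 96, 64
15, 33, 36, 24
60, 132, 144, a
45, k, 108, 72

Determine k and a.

Each row is a constant multiple of every other row — this is a multiplication table with the headers hidden.
Row 5 is 45/25 = 9/5 times row 1, so its entry in column 2 is 55 × 9/5 = 99.
Row 4 is 60/25 = 12/5 times row 1, so its entry in column 4 is 40 × 12/5 = 96.

k = 99, a = 96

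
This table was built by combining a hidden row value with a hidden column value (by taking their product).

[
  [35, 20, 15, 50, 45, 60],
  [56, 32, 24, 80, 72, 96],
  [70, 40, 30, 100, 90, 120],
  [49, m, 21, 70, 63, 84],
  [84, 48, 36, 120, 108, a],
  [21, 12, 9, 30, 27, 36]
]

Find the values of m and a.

m = 28, a = 144

Each row is a constant multiple of every other row — this is a multiplication table with the headers hidden.
Row 4 is 21/15 = 7/5 times row 1, so its entry in column 2 is 20 × 7/5 = 28.
Row 5 is 36/15 = 12/5 times row 1, so its entry in column 6 is 60 × 12/5 = 144.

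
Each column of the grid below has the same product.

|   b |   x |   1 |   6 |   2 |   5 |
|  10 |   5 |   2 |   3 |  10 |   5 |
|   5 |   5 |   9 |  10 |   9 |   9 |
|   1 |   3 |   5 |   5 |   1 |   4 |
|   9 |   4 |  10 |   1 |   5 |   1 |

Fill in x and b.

Columns 4 and 6 each multiply to 900, so every column has product 900.
Column 2: 5×5×3×4 = 300, so the missing entry is 900 ÷ 300 = 3.
Column 1: 10×5×1×9 = 450, so the missing entry is 900 ÷ 450 = 2.

x = 3, b = 2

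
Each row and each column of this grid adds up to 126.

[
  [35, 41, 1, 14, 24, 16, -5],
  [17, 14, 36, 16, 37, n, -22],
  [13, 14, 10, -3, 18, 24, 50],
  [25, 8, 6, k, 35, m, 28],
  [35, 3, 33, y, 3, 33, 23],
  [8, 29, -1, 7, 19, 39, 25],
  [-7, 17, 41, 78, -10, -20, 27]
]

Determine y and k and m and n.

Row 2: 17 + 14 + 36 + 16 + 37 − 22 = 98, so its missing entry is 126 − 98 = 28.
Column 6: 16 + 28 + 24 + 33 + 39 − 20 = 120, so its missing entry is 126 − 120 = 6.
Row 4: 25 + 8 + 6 + 35 + 6 + 28 = 108, so its missing entry is 126 − 108 = 18.
Row 5: 35 + 3 + 33 + 3 + 33 + 23 = 130, so its missing entry is 126 − 130 = -4.

y = -4, k = 18, m = 6, n = 28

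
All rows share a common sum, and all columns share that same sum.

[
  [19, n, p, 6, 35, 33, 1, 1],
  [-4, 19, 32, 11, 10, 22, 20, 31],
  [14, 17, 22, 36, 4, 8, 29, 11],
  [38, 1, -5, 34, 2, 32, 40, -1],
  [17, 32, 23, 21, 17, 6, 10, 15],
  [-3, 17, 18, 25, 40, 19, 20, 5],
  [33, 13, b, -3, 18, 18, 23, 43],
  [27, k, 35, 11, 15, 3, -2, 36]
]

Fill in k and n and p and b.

k = 16, n = 26, p = 20, b = -4

Rows 2 and 3 both sum to 141, so that's the common total.
The known cells in row 8 total 125, leaving 141 − 125 = 16 for the blank.
The known cells in column 2 total 115, leaving 141 − 115 = 26 for the blank.
The known cells in row 1 total 121, leaving 141 − 121 = 20 for the blank.
The known cells in row 7 total 145, leaving 141 − 145 = -4 for the blank.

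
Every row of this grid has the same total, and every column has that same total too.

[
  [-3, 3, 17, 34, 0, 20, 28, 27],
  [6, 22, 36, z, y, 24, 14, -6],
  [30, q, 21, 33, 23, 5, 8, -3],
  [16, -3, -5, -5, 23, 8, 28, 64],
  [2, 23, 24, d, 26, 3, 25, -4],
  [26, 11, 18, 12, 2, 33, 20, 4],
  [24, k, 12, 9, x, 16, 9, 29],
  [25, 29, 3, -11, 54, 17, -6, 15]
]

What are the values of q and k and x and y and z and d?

q = 9, k = 32, x = -5, y = 3, z = 27, d = 27

Rows 1 and 4 both sum to 126, so that's the common total.
Row 3 has 30 + 21 + 33 + 23 + 5 + 8 − 3 = 117; the blank must be 126 − 117 = 9.
Row 5 has 2 + 23 + 24 + 26 + 3 + 25 − 4 = 99; the blank must be 126 − 99 = 27.
Column 2 has 3 + 22 + 9 − 3 + 23 + 11 + 29 = 94; the blank must be 126 − 94 = 32.
Row 7 has 24 + 32 + 12 + 9 + 16 + 9 + 29 = 131; the blank must be 126 − 131 = -5.
Column 5 has 0 + 23 + 23 + 26 + 2 − 5 + 54 = 123; the blank must be 126 − 123 = 3.
Row 2 has 6 + 22 + 36 + 3 + 24 + 14 − 6 = 99; the blank must be 126 − 99 = 27.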